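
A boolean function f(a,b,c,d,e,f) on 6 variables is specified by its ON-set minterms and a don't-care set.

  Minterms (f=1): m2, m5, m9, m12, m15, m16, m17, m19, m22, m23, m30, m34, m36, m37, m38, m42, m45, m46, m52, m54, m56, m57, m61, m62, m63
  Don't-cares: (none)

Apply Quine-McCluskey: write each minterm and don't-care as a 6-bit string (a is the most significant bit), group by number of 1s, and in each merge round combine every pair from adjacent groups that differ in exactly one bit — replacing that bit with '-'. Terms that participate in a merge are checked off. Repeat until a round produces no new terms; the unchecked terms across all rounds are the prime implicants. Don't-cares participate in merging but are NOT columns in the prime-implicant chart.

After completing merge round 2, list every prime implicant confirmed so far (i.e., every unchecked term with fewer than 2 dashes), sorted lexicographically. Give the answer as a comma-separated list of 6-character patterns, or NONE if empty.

size-2^0 implicants → 000010(✓)  000101(✓)  001001  001100  001111  010000(✓)  010001(✓)  010011(✓)  010110(✓)  010111(✓)  011110(✓)  100010(✓)  100100(✓)  100101(✓)  100110(✓)  101010(✓)  101101(✓)  101110(✓)  110100(✓)  110110(✓)  111000(✓)  111001(✓)  111101(✓)  111110(✓)  111111(✓)
size-2^1 implicants → -00010  -00101  -10110(✓)  -11110(✓)  01-110(✓)  010-11  0100-1  01000-  01011-  1-0100(✓)  1-0110(✓)  1-1101  1-1110(✓)  10-010(✓)  10-101  10-110(✓)  100-10(✓)  1001-0(✓)  10010-  101-10(✓)  11-110(✓)  1101-0(✓)  111-01  11100-  1111-1  11111-
size-2^2 implicants → -1-110  1--110  1-01-0  10--10
Unchecked terms (primes): -00010, -00101, -1-110, 001001, 001100, 001111, 010-11, 0100-1, 01000-, 01011-, 1--110, 1-01-0, 1-1101, 10--10, 10-101, 10010-, 111-01, 11100-, 1111-1, 11111-

-00010, -00101, 001001, 001100, 001111, 010-11, 0100-1, 01000-, 01011-, 1-1101, 10-101, 10010-, 111-01, 11100-, 1111-1, 11111-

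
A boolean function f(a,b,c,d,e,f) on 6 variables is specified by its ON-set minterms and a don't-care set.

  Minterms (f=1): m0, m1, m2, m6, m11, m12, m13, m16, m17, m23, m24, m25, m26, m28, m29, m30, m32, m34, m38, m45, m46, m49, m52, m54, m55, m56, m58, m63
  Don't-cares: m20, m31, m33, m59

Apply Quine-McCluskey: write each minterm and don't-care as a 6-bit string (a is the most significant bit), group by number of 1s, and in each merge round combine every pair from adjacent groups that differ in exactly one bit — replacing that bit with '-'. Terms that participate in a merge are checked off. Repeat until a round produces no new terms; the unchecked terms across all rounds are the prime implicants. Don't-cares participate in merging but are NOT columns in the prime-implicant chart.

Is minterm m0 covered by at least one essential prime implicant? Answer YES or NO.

NO

size-2^0 implicants → 000000(✓)  000001(✓)  000010(✓)  000110(✓)  001011  001100(✓)  001101(✓)  010000(✓)  010001(✓)  010100(✓)  010111(✓)  011000(✓)  011001(✓)  011010(✓)  011100(✓)  011101(✓)  011110(✓)  011111(✓)  100000(✓)  100001(✓)  100010(✓)  100110(✓)  101101(✓)  101110(✓)  110001(✓)  110100(✓)  110110(✓)  110111(✓)  111000(✓)  111010(✓)  111011(✓)  111111(✓)
size-2^1 implicants → -00000(✓)  -00001(✓)  -00010(✓)  -00110(✓)  -01101  -10001(✓)  -10100  -10111(✓)  -11000(✓)  -11010(✓)  -11111(✓)  0-0000(✓)  0-0001(✓)  0-1100(✓)  0-1101(✓)  000-10(✓)  0000-0(✓)  00000-(✓)  00110-(✓)  01-000(✓)  01-001(✓)  01-100(✓)  01-111(✓)  010-00(✓)  01000-(✓)  011-00(✓)  011-01(✓)  011-10(✓)  0110-0(✓)  01100-(✓)  0111-0(✓)  0111-1(✓)  01110-(✓)  01111-(✓)  1-0001(✓)  1-0110  10-110  100-10(✓)  1000-0(✓)  10000-(✓)  11-111(✓)  1101-0  11011-  111-11  1110-0(✓)  11101-
size-2^2 implicants → --0001  -00-10  -000-0  -0000-  -1-111  -110-0  0-000-  0-110-  01--00  01-00-  011--0  011-0-  0111--
Unchecked terms (primes): --0001, -00-10, -000-0, -0000-, -01101, -1-111, -10100, -110-0, 0-000-, 0-110-, 001011, 01--00, 01-00-, 011--0, 011-0-, 0111--, 1-0110, 10-110, 1101-0, 11011-, 111-11, 11101-
Minterm coverage:
  m0 ⊆ -000-0,-0000-,0-000-
  m1 ⊆ --0001,-0000-,0-000-
  m2 ⊆ -00-10,-000-0
  m6 ⊆ -00-10 [E]
  m11 ⊆ 001011 [E]
  m12 ⊆ 0-110- [E]
  m13 ⊆ -01101,0-110-
  m16 ⊆ 0-000-,01--00,01-00-
  m17 ⊆ --0001,0-000-,01-00-
  m23 ⊆ -1-111 [E]
  m24 ⊆ -110-0,01--00,01-00-,011--0,011-0-
  m25 ⊆ 01-00-,011-0-
  m26 ⊆ -110-0,011--0
  m28 ⊆ 0-110-,01--00,011--0,011-0-,0111--
  m29 ⊆ 0-110-,011-0-,0111--
  m30 ⊆ 011--0,0111--
  m32 ⊆ -000-0,-0000-
  m34 ⊆ -00-10,-000-0
  m38 ⊆ -00-10,1-0110,10-110
  m45 ⊆ -01101 [E]
  m46 ⊆ 10-110 [E]
  m49 ⊆ --0001 [E]
  m52 ⊆ -10100,1101-0
  m54 ⊆ 1-0110,1101-0,11011-
  m55 ⊆ -1-111,11011-
  m56 ⊆ -110-0 [E]
  m58 ⊆ -110-0,11101-
  m63 ⊆ -1-111,111-11
E = {--0001, -00-10, -01101, -1-111, -110-0, 0-110-, 001011, 10-110}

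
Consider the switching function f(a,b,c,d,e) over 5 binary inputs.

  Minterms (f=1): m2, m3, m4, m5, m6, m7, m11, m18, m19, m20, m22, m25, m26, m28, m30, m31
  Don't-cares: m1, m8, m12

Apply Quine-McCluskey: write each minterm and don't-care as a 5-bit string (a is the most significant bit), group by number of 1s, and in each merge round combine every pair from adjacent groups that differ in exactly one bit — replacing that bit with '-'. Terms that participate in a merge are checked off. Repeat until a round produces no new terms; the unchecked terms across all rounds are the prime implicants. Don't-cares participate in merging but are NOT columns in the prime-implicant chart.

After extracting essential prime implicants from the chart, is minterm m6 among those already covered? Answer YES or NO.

NO

Round 0: 00001✓ 00010✓ 00011✓ 00100✓ 00101✓ 00110✓ 00111✓ 01000✓ 01011✓ 01100✓ 10010✓ 10011✓ 10100✓ 10110✓ 11001 11010✓ 11100✓ 11110✓ 11111✓
Round 1: -0010✓ -0011✓ -0100✓ -0110✓ -1100✓ 0-011 0-100✓ 00-01✓ 00-10✓ 00-11✓ 000-1✓ 0001-✓ 001-0✓ 001-1✓ 0010-✓ 0011-✓ 01-00 1-010✓ 1-100✓ 1-110✓ 10-10✓ 1001-✓ 101-0✓ 11-10✓ 111-0✓ 1111-
Round 2: --100 -0-10 -001- -01-0 00--1 00-1- 001-- 1--10 1-1-0
PIs = {--100, -0-10, -001-, -01-0, 0-011, 00--1, 00-1-, 001--, 01-00, 1--10, 1-1-0, 11001, 1111-}
Coverage chart:
  m2: -0-10,-001-,00-1-
  m3: -001-,0-011,00--1,00-1-
  m4: --100,-01-0,001--
  m5: 00--1,001--
  m6: -0-10,-01-0,00-1-,001--
  m7: 00--1,00-1-,001--
  m11: 0-011 ←essential
  m18: -0-10,-001-,1--10
  m19: -001- ←essential
  m20: --100,-01-0,1-1-0
  m22: -0-10,-01-0,1--10,1-1-0
  m25: 11001 ←essential
  m26: 1--10 ←essential
  m28: --100,1-1-0
  m30: 1--10,1-1-0,1111-
  m31: 1111- ←essential
Essential: -001-, 0-011, 1--10, 11001, 1111-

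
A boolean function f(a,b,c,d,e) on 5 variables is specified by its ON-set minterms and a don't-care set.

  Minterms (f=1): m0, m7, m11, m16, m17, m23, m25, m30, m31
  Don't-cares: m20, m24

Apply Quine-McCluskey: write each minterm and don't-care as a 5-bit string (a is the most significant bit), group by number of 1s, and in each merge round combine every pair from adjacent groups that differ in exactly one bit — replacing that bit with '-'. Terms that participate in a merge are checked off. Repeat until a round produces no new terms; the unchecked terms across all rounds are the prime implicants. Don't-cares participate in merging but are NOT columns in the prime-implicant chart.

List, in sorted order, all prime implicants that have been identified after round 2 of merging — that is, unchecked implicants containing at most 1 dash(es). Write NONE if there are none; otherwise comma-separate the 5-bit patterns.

-0000, -0111, 01011, 1-111, 10-00, 1111-

size-2^0 implicants → 00000(✓)  00111(✓)  01011  10000(✓)  10001(✓)  10100(✓)  10111(✓)  11000(✓)  11001(✓)  11110(✓)  11111(✓)
size-2^1 implicants → -0000  -0111  1-000(✓)  1-001(✓)  1-111  10-00  1000-(✓)  1100-(✓)  1111-
size-2^2 implicants → 1-00-
Unchecked terms (primes): -0000, -0111, 01011, 1-00-, 1-111, 10-00, 1111-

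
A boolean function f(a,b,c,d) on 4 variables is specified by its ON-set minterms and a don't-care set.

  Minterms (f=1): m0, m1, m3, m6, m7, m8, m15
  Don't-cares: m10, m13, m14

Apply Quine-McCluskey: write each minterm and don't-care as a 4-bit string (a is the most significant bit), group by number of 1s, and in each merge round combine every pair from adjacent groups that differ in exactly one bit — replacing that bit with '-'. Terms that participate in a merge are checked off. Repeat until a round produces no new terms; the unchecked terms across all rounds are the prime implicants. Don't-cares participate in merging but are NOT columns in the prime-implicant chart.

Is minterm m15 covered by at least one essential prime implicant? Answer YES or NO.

YES

Round 0: 0000✓ 0001✓ 0011✓ 0110✓ 0111✓ 1000✓ 1010✓ 1101✓ 1110✓ 1111✓
Round 1: -000 -110✓ -111✓ 0-11 00-1 000- 011-✓ 1-10 10-0 11-1 111-✓
Round 2: -11-
PIs = {-000, -11-, 0-11, 00-1, 000-, 1-10, 10-0, 11-1}
Coverage chart:
  m0: -000,000-
  m1: 00-1,000-
  m3: 0-11,00-1
  m6: -11- ←essential
  m7: -11-,0-11
  m8: -000,10-0
  m15: -11-,11-1
Essential: -11-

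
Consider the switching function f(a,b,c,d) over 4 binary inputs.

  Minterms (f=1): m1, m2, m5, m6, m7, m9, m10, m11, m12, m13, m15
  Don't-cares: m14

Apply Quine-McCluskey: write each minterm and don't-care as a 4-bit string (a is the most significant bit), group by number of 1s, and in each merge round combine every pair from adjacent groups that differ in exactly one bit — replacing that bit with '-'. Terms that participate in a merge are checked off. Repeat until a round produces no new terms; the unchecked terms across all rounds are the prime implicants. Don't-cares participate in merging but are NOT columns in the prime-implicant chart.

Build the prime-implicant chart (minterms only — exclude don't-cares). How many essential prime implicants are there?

size-2^0 implicants → 0001(✓)  0010(✓)  0101(✓)  0110(✓)  0111(✓)  1001(✓)  1010(✓)  1011(✓)  1100(✓)  1101(✓)  1110(✓)  1111(✓)
size-2^1 implicants → -001(✓)  -010(✓)  -101(✓)  -110(✓)  -111(✓)  0-01(✓)  0-10(✓)  01-1(✓)  011-(✓)  1-01(✓)  1-10(✓)  1-11(✓)  10-1(✓)  101-(✓)  11-0(✓)  11-1(✓)  110-(✓)  111-(✓)
size-2^2 implicants → --01  --10  -1-1  -11-  1--1  1-1-  11--
Unchecked terms (primes): --01, --10, -1-1, -11-, 1--1, 1-1-, 11--
Minterm coverage:
  m1 ⊆ --01 [E]
  m2 ⊆ --10 [E]
  m5 ⊆ --01,-1-1
  m6 ⊆ --10,-11-
  m7 ⊆ -1-1,-11-
  m9 ⊆ --01,1--1
  m10 ⊆ --10,1-1-
  m11 ⊆ 1--1,1-1-
  m12 ⊆ 11-- [E]
  m13 ⊆ --01,-1-1,1--1,11--
  m15 ⊆ -1-1,-11-,1--1,1-1-,11--
E = {--01, --10, 11--}

3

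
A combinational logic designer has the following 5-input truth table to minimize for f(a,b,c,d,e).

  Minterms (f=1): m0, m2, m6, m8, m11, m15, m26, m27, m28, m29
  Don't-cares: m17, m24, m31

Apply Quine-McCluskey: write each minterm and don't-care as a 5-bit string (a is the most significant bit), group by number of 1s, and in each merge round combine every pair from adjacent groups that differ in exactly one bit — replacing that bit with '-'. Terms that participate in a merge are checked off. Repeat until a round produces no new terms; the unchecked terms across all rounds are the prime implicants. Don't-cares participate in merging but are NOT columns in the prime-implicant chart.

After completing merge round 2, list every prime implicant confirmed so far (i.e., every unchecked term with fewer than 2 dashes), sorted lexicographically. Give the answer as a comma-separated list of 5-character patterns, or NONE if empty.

-1000, 0-000, 00-10, 000-0, 10001, 11-00, 110-0, 1101-, 111-1, 1110-

[col 0] 00000*, 00010*, 00110*, 01000*, 01011*, 01111*, 10001, 11000*, 11010*, 11011*, 11100*, 11101*, 11111*
[col 1] -1000, -1011*, -1111*, 0-000, 00-10, 000-0, 01-11*, 11-00, 11-11*, 110-0, 1101-, 111-1, 1110-
[col 2] -1-11
Prime implicants: -1-11, -1000, 0-000, 00-10, 000-0, 10001, 11-00, 110-0, 1101-, 111-1, 1110-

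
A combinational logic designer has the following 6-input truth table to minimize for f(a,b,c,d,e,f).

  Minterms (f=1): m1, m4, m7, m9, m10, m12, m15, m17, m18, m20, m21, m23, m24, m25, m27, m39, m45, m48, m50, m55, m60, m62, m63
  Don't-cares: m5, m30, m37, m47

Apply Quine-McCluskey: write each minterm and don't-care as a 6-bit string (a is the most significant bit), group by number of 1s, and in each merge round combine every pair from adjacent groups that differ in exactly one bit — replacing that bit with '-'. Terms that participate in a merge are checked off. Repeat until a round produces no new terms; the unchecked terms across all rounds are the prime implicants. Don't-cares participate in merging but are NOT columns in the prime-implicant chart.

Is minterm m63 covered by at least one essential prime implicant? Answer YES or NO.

NO

size-2^0 implicants → 000001(✓)  000100(✓)  000101(✓)  000111(✓)  001001(✓)  001010  001100(✓)  001111(✓)  010001(✓)  010010(✓)  010100(✓)  010101(✓)  010111(✓)  011000(✓)  011001(✓)  011011(✓)  011110(✓)  100101(✓)  100111(✓)  101101(✓)  101111(✓)  110000(✓)  110010(✓)  110111(✓)  111100(✓)  111110(✓)  111111(✓)
size-2^1 implicants → -00101(✓)  -00111(✓)  -01111(✓)  -10010  -10111(✓)  -11110  0-0001(✓)  0-0100(✓)  0-0101(✓)  0-0111(✓)  0-1001(✓)  00-001(✓)  00-100  00-111(✓)  000-01(✓)  0001-1(✓)  00010-(✓)  01-001(✓)  010-01(✓)  0101-1(✓)  01010-(✓)  0110-1  01100-  1-0111(✓)  1-1111(✓)  10-101(✓)  10-111(✓)  1001-1(✓)  1011-1(✓)  11-111(✓)  1100-0  1111-0  11111-
size-2^2 implicants → --0111  -0-111  -001-1  0--001  0-0-01  0-01-1  0-010-  1--111  10-1-1
Unchecked terms (primes): --0111, -0-111, -001-1, -10010, -11110, 0--001, 0-0-01, 0-01-1, 0-010-, 00-100, 001010, 0110-1, 01100-, 1--111, 10-1-1, 1100-0, 1111-0, 11111-
Minterm coverage:
  m1 ⊆ 0--001,0-0-01
  m4 ⊆ 0-010-,00-100
  m7 ⊆ --0111,-0-111,-001-1,0-01-1
  m9 ⊆ 0--001 [E]
  m10 ⊆ 001010 [E]
  m12 ⊆ 00-100 [E]
  m15 ⊆ -0-111 [E]
  m17 ⊆ 0--001,0-0-01
  m18 ⊆ -10010 [E]
  m20 ⊆ 0-010- [E]
  m21 ⊆ 0-0-01,0-01-1,0-010-
  m23 ⊆ --0111,0-01-1
  m24 ⊆ 01100- [E]
  m25 ⊆ 0--001,0110-1,01100-
  m27 ⊆ 0110-1 [E]
  m39 ⊆ --0111,-0-111,-001-1,1--111,10-1-1
  m45 ⊆ 10-1-1 [E]
  m48 ⊆ 1100-0 [E]
  m50 ⊆ -10010,1100-0
  m55 ⊆ --0111,1--111
  m60 ⊆ 1111-0 [E]
  m62 ⊆ -11110,1111-0,11111-
  m63 ⊆ 1--111,11111-
E = {-0-111, -10010, 0--001, 0-010-, 00-100, 001010, 0110-1, 01100-, 10-1-1, 1100-0, 1111-0}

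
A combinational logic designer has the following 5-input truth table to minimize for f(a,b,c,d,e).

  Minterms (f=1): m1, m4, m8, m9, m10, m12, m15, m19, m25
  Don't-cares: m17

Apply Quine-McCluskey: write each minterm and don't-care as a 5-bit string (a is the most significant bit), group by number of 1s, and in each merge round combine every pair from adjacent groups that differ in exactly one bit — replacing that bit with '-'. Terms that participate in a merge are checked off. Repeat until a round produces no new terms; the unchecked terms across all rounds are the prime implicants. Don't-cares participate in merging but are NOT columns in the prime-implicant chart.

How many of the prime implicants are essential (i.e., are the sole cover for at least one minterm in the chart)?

[col 0] 00001*, 00100*, 01000*, 01001*, 01010*, 01100*, 01111, 10001*, 10011*, 11001*
[col 1] -0001*, -1001*, 0-001*, 0-100, 01-00, 010-0, 0100-, 1-001*, 100-1
[col 2] --001
Prime implicants: --001, 0-100, 01-00, 010-0, 0100-, 01111, 100-1
PI chart (minterm → PIs covering it):
  1 | --001  (sole → essential)
  4 | 0-100  (sole → essential)
  8 | 01-00,010-0,0100-
  9 | --001,0100-
  10 | 010-0  (sole → essential)
  12 | 0-100,01-00
  15 | 01111  (sole → essential)
  19 | 100-1  (sole → essential)
  25 | --001  (sole → essential)
Essential prime implicants: --001, 0-100, 010-0, 01111, 100-1

5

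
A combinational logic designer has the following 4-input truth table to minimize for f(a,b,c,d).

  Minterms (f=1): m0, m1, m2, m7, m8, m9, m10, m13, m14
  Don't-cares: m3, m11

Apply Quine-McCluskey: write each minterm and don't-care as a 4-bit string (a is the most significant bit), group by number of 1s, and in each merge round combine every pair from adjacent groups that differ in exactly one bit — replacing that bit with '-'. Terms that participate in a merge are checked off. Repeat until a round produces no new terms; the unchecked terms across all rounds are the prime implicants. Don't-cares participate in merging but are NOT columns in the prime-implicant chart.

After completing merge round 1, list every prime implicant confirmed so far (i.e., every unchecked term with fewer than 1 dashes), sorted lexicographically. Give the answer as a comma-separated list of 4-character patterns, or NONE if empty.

Round 0: 0000✓ 0001✓ 0010✓ 0011✓ 0111✓ 1000✓ 1001✓ 1010✓ 1011✓ 1101✓ 1110✓
Round 1: -000✓ -001✓ -010✓ -011✓ 0-11 00-0✓ 00-1✓ 000-✓ 001-✓ 1-01 1-10 10-0✓ 10-1✓ 100-✓ 101-✓
Round 2: -0-0✓ -0-1✓ -00-✓ -01-✓ 00--✓ 10--✓
Round 3: -0--
PIs = {-0--, 0-11, 1-01, 1-10}

NONE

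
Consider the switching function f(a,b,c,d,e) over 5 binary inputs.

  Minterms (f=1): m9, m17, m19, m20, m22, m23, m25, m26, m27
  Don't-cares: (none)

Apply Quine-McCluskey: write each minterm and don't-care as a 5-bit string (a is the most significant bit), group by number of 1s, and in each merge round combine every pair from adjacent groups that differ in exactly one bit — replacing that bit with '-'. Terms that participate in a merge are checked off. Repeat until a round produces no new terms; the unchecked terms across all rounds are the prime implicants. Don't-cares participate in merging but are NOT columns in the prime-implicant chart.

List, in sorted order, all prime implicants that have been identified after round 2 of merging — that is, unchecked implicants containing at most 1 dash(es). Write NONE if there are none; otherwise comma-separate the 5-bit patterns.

size-2^0 implicants → 01001(✓)  10001(✓)  10011(✓)  10100(✓)  10110(✓)  10111(✓)  11001(✓)  11010(✓)  11011(✓)
size-2^1 implicants → -1001  1-001(✓)  1-011(✓)  10-11  100-1(✓)  101-0  1011-  110-1(✓)  1101-
size-2^2 implicants → 1-0-1
Unchecked terms (primes): -1001, 1-0-1, 10-11, 101-0, 1011-, 1101-

-1001, 10-11, 101-0, 1011-, 1101-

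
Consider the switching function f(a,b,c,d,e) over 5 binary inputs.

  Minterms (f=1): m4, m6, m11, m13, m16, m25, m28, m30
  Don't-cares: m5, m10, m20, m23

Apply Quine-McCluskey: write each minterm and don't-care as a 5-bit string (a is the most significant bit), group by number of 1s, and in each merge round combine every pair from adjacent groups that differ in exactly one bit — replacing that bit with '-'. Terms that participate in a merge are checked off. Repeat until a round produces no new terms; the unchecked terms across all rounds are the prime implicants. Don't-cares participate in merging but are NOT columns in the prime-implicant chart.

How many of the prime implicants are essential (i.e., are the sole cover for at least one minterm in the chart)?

size-2^0 implicants → 00100(✓)  00101(✓)  00110(✓)  01010(✓)  01011(✓)  01101(✓)  10000(✓)  10100(✓)  10111  11001  11100(✓)  11110(✓)
size-2^1 implicants → -0100  0-101  001-0  0010-  0101-  1-100  10-00  111-0
Unchecked terms (primes): -0100, 0-101, 001-0, 0010-, 0101-, 1-100, 10-00, 10111, 11001, 111-0
Minterm coverage:
  m4 ⊆ -0100,001-0,0010-
  m6 ⊆ 001-0 [E]
  m11 ⊆ 0101- [E]
  m13 ⊆ 0-101 [E]
  m16 ⊆ 10-00 [E]
  m25 ⊆ 11001 [E]
  m28 ⊆ 1-100,111-0
  m30 ⊆ 111-0 [E]
E = {0-101, 001-0, 0101-, 10-00, 11001, 111-0}

6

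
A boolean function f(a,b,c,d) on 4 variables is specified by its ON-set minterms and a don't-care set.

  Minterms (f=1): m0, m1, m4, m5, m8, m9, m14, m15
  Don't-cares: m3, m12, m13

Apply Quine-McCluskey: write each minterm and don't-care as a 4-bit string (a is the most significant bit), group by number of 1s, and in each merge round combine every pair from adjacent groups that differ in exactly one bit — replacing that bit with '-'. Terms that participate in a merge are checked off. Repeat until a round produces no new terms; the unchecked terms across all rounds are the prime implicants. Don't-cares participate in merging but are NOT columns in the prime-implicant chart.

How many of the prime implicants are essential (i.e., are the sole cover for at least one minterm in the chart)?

2

Round 0: 0000✓ 0001✓ 0011✓ 0100✓ 0101✓ 1000✓ 1001✓ 1100✓ 1101✓ 1110✓ 1111✓
Round 1: -000✓ -001✓ -100✓ -101✓ 0-00✓ 0-01✓ 00-1 000-✓ 010-✓ 1-00✓ 1-01✓ 100-✓ 11-0✓ 11-1✓ 110-✓ 111-✓
Round 2: --00✓ --01✓ -00-✓ -10-✓ 0-0-✓ 1-0-✓ 11--
Round 3: --0-
PIs = {--0-, 00-1, 11--}
Coverage chart:
  m0: --0- ←essential
  m1: --0-,00-1
  m4: --0- ←essential
  m5: --0- ←essential
  m8: --0- ←essential
  m9: --0- ←essential
  m14: 11-- ←essential
  m15: 11-- ←essential
Essential: --0-, 11--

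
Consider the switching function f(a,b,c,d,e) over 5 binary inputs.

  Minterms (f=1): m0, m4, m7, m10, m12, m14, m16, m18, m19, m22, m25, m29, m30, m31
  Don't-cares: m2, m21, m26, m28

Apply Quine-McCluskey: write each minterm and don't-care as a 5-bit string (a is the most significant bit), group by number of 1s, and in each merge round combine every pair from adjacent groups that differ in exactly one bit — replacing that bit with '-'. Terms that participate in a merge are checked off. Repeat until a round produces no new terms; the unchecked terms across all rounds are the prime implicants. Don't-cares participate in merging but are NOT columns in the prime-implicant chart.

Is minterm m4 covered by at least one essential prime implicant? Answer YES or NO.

size-2^0 implicants → 00000(✓)  00010(✓)  00100(✓)  00111  01010(✓)  01100(✓)  01110(✓)  10000(✓)  10010(✓)  10011(✓)  10101(✓)  10110(✓)  11001(✓)  11010(✓)  11100(✓)  11101(✓)  11110(✓)  11111(✓)
size-2^1 implicants → -0000(✓)  -0010(✓)  -1010(✓)  -1100(✓)  -1110(✓)  0-010(✓)  0-100  00-00  000-0(✓)  01-10(✓)  011-0(✓)  1-010(✓)  1-101  1-110(✓)  10-10(✓)  100-0(✓)  1001-  11-01  11-10(✓)  111-0(✓)  111-1(✓)  1110-(✓)  1111-(✓)
size-2^2 implicants → --010  -00-0  -1-10  -11-0  1--10  111--
Unchecked terms (primes): --010, -00-0, -1-10, -11-0, 0-100, 00-00, 00111, 1--10, 1-101, 1001-, 11-01, 111--
Minterm coverage:
  m0 ⊆ -00-0,00-00
  m4 ⊆ 0-100,00-00
  m7 ⊆ 00111 [E]
  m10 ⊆ --010,-1-10
  m12 ⊆ -11-0,0-100
  m14 ⊆ -1-10,-11-0
  m16 ⊆ -00-0 [E]
  m18 ⊆ --010,-00-0,1--10,1001-
  m19 ⊆ 1001- [E]
  m22 ⊆ 1--10 [E]
  m25 ⊆ 11-01 [E]
  m29 ⊆ 1-101,11-01,111--
  m30 ⊆ -1-10,-11-0,1--10,111--
  m31 ⊆ 111-- [E]
E = {-00-0, 00111, 1--10, 1001-, 11-01, 111--}

NO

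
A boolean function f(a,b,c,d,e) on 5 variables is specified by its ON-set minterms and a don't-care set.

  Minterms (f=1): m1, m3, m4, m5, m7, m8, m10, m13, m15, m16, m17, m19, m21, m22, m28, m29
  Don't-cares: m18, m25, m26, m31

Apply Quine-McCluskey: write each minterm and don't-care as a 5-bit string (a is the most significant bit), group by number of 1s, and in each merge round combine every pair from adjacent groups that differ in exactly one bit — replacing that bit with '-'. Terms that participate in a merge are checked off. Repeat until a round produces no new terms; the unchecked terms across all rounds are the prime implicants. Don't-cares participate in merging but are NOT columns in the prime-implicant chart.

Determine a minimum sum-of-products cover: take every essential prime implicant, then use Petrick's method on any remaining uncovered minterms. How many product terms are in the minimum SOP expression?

[col 0] 00001*, 00011*, 00100*, 00101*, 00111*, 01000*, 01010*, 01101*, 01111*, 10000*, 10001*, 10010*, 10011*, 10101*, 10110*, 11001*, 11010*, 11100*, 11101*, 11111*
[col 1] -0001*, -0011*, -0101*, -1010, -1101*, -1111*, 0-101*, 0-111*, 00-01*, 00-11*, 000-1*, 001-1*, 0010-, 010-0, 011-1*, 1-001*, 1-010, 1-101*, 10-01*, 10-10, 100-0*, 100-1*, 1000-*, 1001-*, 11-01*, 111-1*, 1110-
[col 2] --101, -0-01, -00-1, -11-1, 0-1-1, 00--1, 1--01, 100--
Prime implicants: --101, -0-01, -00-1, -1010, -11-1, 0-1-1, 00--1, 0010-, 010-0, 1--01, 1-010, 10-10, 100--, 1110-
PI chart (minterm → PIs covering it):
  1 | -0-01,-00-1,00--1
  3 | -00-1,00--1
  4 | 0010-  (sole → essential)
  5 | --101,-0-01,0-1-1,00--1,0010-
  7 | 0-1-1,00--1
  8 | 010-0  (sole → essential)
  10 | -1010,010-0
  13 | --101,-11-1,0-1-1
  15 | -11-1,0-1-1
  16 | 100--  (sole → essential)
  17 | -0-01,-00-1,1--01,100--
  19 | -00-1,100--
  21 | --101,-0-01,1--01
  22 | 10-10  (sole → essential)
  28 | 1110-  (sole → essential)
  29 | --101,-11-1,1--01,1110-
Essential prime implicants: 0010-, 010-0, 10-10, 100--, 1110-
Petrick residual → --101, -00-1, 0-1-1
Minimum SOP uses 8 PIs: cd'e + b'c'e + a'ce + a'b'cd' + a'bc'e' + ab'de' + ab'c' + abcd'

8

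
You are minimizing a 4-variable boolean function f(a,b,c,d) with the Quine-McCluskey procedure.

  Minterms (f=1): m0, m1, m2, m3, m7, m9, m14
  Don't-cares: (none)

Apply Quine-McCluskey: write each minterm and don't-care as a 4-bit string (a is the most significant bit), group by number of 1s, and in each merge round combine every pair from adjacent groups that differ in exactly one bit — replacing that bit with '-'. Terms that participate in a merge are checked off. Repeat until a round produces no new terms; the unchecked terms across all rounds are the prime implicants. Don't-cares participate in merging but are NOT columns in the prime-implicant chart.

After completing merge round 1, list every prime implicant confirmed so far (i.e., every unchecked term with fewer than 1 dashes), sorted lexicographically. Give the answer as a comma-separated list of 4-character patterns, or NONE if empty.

1110

Round 0: 0000✓ 0001✓ 0010✓ 0011✓ 0111✓ 1001✓ 1110
Round 1: -001 0-11 00-0✓ 00-1✓ 000-✓ 001-✓
Round 2: 00--
PIs = {-001, 0-11, 00--, 1110}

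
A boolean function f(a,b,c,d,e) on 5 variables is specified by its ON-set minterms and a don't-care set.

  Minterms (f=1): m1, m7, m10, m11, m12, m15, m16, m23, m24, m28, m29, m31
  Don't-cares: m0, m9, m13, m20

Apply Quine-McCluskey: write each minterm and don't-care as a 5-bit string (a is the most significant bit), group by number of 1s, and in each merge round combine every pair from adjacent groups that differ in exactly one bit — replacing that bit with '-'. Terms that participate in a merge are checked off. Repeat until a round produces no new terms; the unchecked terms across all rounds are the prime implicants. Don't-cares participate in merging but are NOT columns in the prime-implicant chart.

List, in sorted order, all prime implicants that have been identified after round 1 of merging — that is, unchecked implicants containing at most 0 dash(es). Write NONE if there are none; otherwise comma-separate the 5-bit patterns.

NONE

[col 0] 00000*, 00001*, 00111*, 01001*, 01010*, 01011*, 01100*, 01101*, 01111*, 10000*, 10100*, 10111*, 11000*, 11100*, 11101*, 11111*
[col 1] -0000, -0111*, -1100*, -1101*, -1111*, 0-001, 0-111*, 0000-, 01-01*, 01-11*, 010-1*, 0101-, 011-1*, 0110-*, 1-000*, 1-100*, 1-111*, 10-00*, 11-00*, 111-1*, 1110-*
[col 2] --111, -11-1, -110-, 01--1, 1--00
Prime implicants: --111, -0000, -11-1, -110-, 0-001, 0000-, 01--1, 0101-, 1--00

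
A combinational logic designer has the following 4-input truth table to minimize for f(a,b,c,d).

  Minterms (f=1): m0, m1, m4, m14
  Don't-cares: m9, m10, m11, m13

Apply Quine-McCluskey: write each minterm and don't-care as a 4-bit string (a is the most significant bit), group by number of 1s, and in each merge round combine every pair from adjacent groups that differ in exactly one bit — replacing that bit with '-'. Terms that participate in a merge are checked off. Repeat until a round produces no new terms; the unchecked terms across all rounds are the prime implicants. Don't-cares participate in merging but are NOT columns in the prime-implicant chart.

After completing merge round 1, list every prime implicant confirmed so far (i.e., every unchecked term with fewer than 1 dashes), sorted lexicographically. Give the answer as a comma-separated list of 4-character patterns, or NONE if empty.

NONE

[col 0] 0000*, 0001*, 0100*, 1001*, 1010*, 1011*, 1101*, 1110*
[col 1] -001, 0-00, 000-, 1-01, 1-10, 10-1, 101-
Prime implicants: -001, 0-00, 000-, 1-01, 1-10, 10-1, 101-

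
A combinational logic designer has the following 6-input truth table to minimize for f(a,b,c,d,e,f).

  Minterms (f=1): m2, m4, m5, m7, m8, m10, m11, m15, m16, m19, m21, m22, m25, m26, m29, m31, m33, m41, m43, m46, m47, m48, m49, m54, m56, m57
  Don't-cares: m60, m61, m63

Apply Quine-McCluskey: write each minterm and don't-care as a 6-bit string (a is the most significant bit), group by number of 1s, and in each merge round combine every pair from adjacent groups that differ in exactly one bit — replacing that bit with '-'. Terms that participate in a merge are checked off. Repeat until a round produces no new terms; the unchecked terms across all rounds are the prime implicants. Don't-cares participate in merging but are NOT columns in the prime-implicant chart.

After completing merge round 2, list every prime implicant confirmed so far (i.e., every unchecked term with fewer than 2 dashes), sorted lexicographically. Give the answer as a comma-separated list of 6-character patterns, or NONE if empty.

-10000, -10110, 0-0101, 0-1010, 00-010, 00-111, 0001-1, 00010-, 0010-0, 00101-, 01-101, 010011, 1010-1, 10111-

[col 0] 000010*, 000100*, 000101*, 000111*, 001000*, 001010*, 001011*, 001111*, 010000*, 010011, 010101*, 010110*, 011001*, 011010*, 011101*, 011111*, 100001*, 101001*, 101011*, 101110*, 101111*, 110000*, 110001*, 110110*, 111000*, 111001*, 111100*, 111101*, 111111*
[col 1] -01011*, -01111*, -10000, -10110, -11001*, -11101*, -11111*, 0-0101, 0-1010, 0-1111*, 00-010, 00-111, 0001-1, 00010-, 001-11*, 0010-0, 00101-, 01-101, 011-01*, 0111-1*, 1-0001*, 1-1001*, 1-1111*, 10-001*, 101-11*, 1010-1, 10111-, 11-000*, 11-001*, 11000-*, 111-00*, 111-01*, 11100-*, 1111-1*, 11110-*
[col 2] --1111, -01-11, -11-01, -111-1, 1--001, 11-00-, 111-0-
Prime implicants: --1111, -01-11, -10000, -10110, -11-01, -111-1, 0-0101, 0-1010, 00-010, 00-111, 0001-1, 00010-, 0010-0, 00101-, 01-101, 010011, 1--001, 1010-1, 10111-, 11-00-, 111-0-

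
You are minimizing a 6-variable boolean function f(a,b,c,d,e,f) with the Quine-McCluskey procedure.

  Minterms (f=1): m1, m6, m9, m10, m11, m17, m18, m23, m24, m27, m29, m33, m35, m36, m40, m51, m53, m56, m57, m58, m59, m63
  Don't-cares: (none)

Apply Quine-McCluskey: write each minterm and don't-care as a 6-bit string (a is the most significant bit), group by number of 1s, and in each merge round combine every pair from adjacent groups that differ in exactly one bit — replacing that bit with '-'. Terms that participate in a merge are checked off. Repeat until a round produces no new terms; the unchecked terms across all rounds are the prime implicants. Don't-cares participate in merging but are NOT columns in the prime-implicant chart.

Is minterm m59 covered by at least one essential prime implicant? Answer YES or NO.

YES

Round 0: 000001✓ 000110 001001✓ 001010✓ 001011✓ 010001✓ 010010 010111 011000✓ 011011✓ 011101 100001✓ 100011✓ 100100 101000✓ 110011✓ 110101 111000✓ 111001✓ 111010✓ 111011✓ 111111✓
Round 1: -00001 -11000 -11011 0-0001 0-1011 00-001 0010-1 00101- 1-0011 1-1000 1000-1 11-011 111-11 1110-0✓ 1110-1✓ 11100-✓ 11101-✓
Round 2: 1110--
PIs = {-00001, -11000, -11011, 0-0001, 0-1011, 00-001, 000110, 0010-1, 00101-, 010010, 010111, 011101, 1-0011, 1-1000, 1000-1, 100100, 11-011, 110101, 111-11, 1110--}
Coverage chart:
  m1: -00001,0-0001,00-001
  m6: 000110 ←essential
  m9: 00-001,0010-1
  m10: 00101- ←essential
  m11: 0-1011,0010-1,00101-
  m17: 0-0001 ←essential
  m18: 010010 ←essential
  m23: 010111 ←essential
  m24: -11000 ←essential
  m27: -11011,0-1011
  m29: 011101 ←essential
  m33: -00001,1000-1
  m35: 1-0011,1000-1
  m36: 100100 ←essential
  m40: 1-1000 ←essential
  m51: 1-0011,11-011
  m53: 110101 ←essential
  m56: -11000,1-1000,1110--
  m57: 1110-- ←essential
  m58: 1110-- ←essential
  m59: -11011,11-011,111-11,1110--
  m63: 111-11 ←essential
Essential: -11000, 0-0001, 000110, 00101-, 010010, 010111, 011101, 1-1000, 100100, 110101, 111-11, 1110--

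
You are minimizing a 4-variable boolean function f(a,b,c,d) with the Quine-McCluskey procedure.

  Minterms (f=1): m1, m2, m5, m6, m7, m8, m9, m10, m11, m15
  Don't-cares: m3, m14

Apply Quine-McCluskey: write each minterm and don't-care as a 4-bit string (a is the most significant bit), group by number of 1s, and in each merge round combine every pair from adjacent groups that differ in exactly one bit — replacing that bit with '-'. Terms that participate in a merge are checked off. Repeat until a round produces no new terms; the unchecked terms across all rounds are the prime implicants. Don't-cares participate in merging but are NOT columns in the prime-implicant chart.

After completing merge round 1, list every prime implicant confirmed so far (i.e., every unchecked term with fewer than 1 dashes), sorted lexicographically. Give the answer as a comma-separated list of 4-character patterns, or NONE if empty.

NONE

Round 0: 0001✓ 0010✓ 0011✓ 0101✓ 0110✓ 0111✓ 1000✓ 1001✓ 1010✓ 1011✓ 1110✓ 1111✓
Round 1: -001✓ -010✓ -011✓ -110✓ -111✓ 0-01✓ 0-10✓ 0-11✓ 00-1✓ 001-✓ 01-1✓ 011-✓ 1-10✓ 1-11✓ 10-0✓ 10-1✓ 100-✓ 101-✓ 111-✓
Round 2: --10✓ --11✓ -0-1 -01-✓ -11-✓ 0--1 0-1-✓ 1-1-✓ 10--
Round 3: --1-
PIs = {--1-, -0-1, 0--1, 10--}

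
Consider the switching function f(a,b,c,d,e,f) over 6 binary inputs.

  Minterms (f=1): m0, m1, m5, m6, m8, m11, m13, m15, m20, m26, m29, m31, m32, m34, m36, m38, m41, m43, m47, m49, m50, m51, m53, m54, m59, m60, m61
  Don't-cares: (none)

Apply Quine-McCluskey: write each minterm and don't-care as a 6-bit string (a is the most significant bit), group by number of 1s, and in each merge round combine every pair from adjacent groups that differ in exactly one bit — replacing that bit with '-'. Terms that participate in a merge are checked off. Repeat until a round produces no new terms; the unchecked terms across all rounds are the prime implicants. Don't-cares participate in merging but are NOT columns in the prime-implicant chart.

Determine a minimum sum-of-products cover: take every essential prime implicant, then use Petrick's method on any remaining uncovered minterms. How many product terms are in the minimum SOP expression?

13

[col 0] 000000*, 000001*, 000101*, 000110*, 001000*, 001011*, 001101*, 001111*, 010100, 011010, 011101*, 011111*, 100000*, 100010*, 100100*, 100110*, 101001*, 101011*, 101111*, 110001*, 110010*, 110011*, 110101*, 110110*, 111011*, 111100*, 111101*
[col 1] -00000, -00110, -01011*, -01111*, -11101, 0-1101*, 0-1111*, 00-000, 00-101, 000-01, 00000-, 001-11*, 0011-1*, 0111-1*, 1-0010*, 1-0110*, 1-1011, 100-00*, 100-10*, 1000-0*, 1001-0*, 101-11*, 1010-1, 11-011, 11-101, 110-01, 110-10*, 1100-1, 11001-, 11110-
[col 2] -01-11, 0-11-1, 1-0-10, 100--0
Prime implicants: -00000, -00110, -01-11, -11101, 0-11-1, 00-000, 00-101, 000-01, 00000-, 010100, 011010, 1-0-10, 1-1011, 100--0, 1010-1, 11-011, 11-101, 110-01, 1100-1, 11001-, 11110-
PI chart (minterm → PIs covering it):
  0 | -00000,00-000,00000-
  1 | 000-01,00000-
  5 | 00-101,000-01
  6 | -00110  (sole → essential)
  8 | 00-000  (sole → essential)
  11 | -01-11  (sole → essential)
  13 | 0-11-1,00-101
  15 | -01-11,0-11-1
  20 | 010100  (sole → essential)
  26 | 011010  (sole → essential)
  29 | -11101,0-11-1
  31 | 0-11-1  (sole → essential)
  32 | -00000,100--0
  34 | 1-0-10,100--0
  36 | 100--0  (sole → essential)
  38 | -00110,1-0-10,100--0
  41 | 1010-1  (sole → essential)
  43 | -01-11,1-1011,1010-1
  47 | -01-11  (sole → essential)
  49 | 110-01,1100-1
  50 | 1-0-10,11001-
  51 | 11-011,1100-1,11001-
  53 | 11-101,110-01
  54 | 1-0-10  (sole → essential)
  59 | 1-1011,11-011
  60 | 11110-  (sole → essential)
  61 | -11101,11-101,11110-
Essential prime implicants: -00110, -01-11, 0-11-1, 00-000, 010100, 011010, 1-0-10, 100--0, 1010-1, 11110-
Petrick residual → 000-01, 11-011, 110-01
Minimum SOP uses 13 PIs: b'c'def' + b'cef + a'cdf + a'b'd'e'f' + a'b'c'e'f + a'bc'de'f' + a'bcd'ef' + ac'ef' + ab'c'f' + ab'cd'f + abd'ef + abc'e'f + abcde'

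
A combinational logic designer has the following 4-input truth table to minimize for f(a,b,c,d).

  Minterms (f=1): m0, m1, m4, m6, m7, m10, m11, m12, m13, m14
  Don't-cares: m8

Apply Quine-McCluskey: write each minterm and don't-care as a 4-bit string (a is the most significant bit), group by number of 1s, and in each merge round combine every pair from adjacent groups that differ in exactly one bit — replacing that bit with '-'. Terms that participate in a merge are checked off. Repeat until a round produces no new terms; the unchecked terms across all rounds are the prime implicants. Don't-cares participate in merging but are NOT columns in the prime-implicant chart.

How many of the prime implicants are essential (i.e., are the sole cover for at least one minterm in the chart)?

size-2^0 implicants → 0000(✓)  0001(✓)  0100(✓)  0110(✓)  0111(✓)  1000(✓)  1010(✓)  1011(✓)  1100(✓)  1101(✓)  1110(✓)
size-2^1 implicants → -000(✓)  -100(✓)  -110(✓)  0-00(✓)  000-  01-0(✓)  011-  1-00(✓)  1-10(✓)  10-0(✓)  101-  11-0(✓)  110-
size-2^2 implicants → --00  -1-0  1--0
Unchecked terms (primes): --00, -1-0, 000-, 011-, 1--0, 101-, 110-
Minterm coverage:
  m0 ⊆ --00,000-
  m1 ⊆ 000- [E]
  m4 ⊆ --00,-1-0
  m6 ⊆ -1-0,011-
  m7 ⊆ 011- [E]
  m10 ⊆ 1--0,101-
  m11 ⊆ 101- [E]
  m12 ⊆ --00,-1-0,1--0,110-
  m13 ⊆ 110- [E]
  m14 ⊆ -1-0,1--0
E = {000-, 011-, 101-, 110-}

4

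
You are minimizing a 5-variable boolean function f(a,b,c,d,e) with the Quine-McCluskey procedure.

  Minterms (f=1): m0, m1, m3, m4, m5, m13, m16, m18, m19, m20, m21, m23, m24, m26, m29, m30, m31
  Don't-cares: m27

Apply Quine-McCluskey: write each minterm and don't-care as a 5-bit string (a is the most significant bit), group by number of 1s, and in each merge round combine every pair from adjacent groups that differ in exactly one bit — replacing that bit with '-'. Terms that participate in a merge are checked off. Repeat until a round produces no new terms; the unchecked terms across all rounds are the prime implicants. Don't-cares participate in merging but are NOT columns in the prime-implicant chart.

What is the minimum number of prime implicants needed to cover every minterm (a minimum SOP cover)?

Round 0: 00000✓ 00001✓ 00011✓ 00100✓ 00101✓ 01101✓ 10000✓ 10010✓ 10011✓ 10100✓ 10101✓ 10111✓ 11000✓ 11010✓ 11011✓ 11101✓ 11110✓ 11111✓
Round 1: -0000✓ -0011 -0100✓ -0101✓ -1101✓ 0-101✓ 00-00✓ 00-01✓ 000-1 0000-✓ 0010-✓ 1-000✓ 1-010✓ 1-011✓ 1-101✓ 1-111✓ 10-00✓ 10-11✓ 100-0✓ 1001-✓ 101-1✓ 1010-✓ 11-10✓ 11-11✓ 110-0✓ 1101-✓ 111-1✓ 1111-✓
Round 2: --101 -0-00 -010- 00-0- 1--11 1-0-0 1-01- 1-1-1 11-1-
PIs = {--101, -0-00, -0011, -010-, 00-0-, 000-1, 1--11, 1-0-0, 1-01-, 1-1-1, 11-1-}
Coverage chart:
  m0: -0-00,00-0-
  m1: 00-0-,000-1
  m3: -0011,000-1
  m4: -0-00,-010-,00-0-
  m5: --101,-010-,00-0-
  m13: --101 ←essential
  m16: -0-00,1-0-0
  m18: 1-0-0,1-01-
  m19: -0011,1--11,1-01-
  m20: -0-00,-010-
  m21: --101,-010-,1-1-1
  m23: 1--11,1-1-1
  m24: 1-0-0 ←essential
  m26: 1-0-0,1-01-,11-1-
  m29: --101,1-1-1
  m30: 11-1- ←essential
  m31: 1--11,1-1-1,11-1-
Essential: --101, 1-0-0, 11-1-
Petrick residual → -0-00, 000-1, 1--11
Min cover (6 terms): cd'e + b'd'e' + a'b'c'e + ade + ac'e' + abd

6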